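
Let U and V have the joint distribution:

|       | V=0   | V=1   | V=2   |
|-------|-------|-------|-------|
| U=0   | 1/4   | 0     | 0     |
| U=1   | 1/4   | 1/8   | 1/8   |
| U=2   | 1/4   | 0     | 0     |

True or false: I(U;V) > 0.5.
Marginal P(U) (row sums):
  P(U=0) = 1/4 + 0 + 0 = 1/4
  P(U=1) = 1/4 + 1/8 + 1/8 = 1/2
  P(U=2) = 1/4 + 0 + 0 = 1/4
Marginal P(V) (column sums):
  P(V=0) = 1/4 + 1/4 + 1/4 = 3/4
  P(V=1) = 0 + 1/8 + 0 = 1/8
  P(V=2) = 0 + 1/8 + 0 = 1/8

H(U) = -[(1/4)·log₂(1/4) + (1/2)·log₂(1/2) + (1/4)·log₂(1/4)]
  = 0.5000 + 0.5000 + 0.5000
  = 1.5000 bits
H(V) = -[(3/4)·log₂(3/4) + (1/8)·log₂(1/8) + (1/8)·log₂(1/8)]
  = 0.3113 + 0.3750 + 0.3750
  = 1.0613 bits
H(U,V) = -[(1/4)·log₂(1/4) + (1/4)·log₂(1/4) + (1/8)·log₂(1/8) + (1/8)·log₂(1/8) + (1/4)·log₂(1/4)]
  = 0.5000 + 0.5000 + 0.3750 + 0.3750 + 0.5000
  = 2.2500 bits

I(U;V) = H(U) + H(V) - H(U,V)
  = 1.5000 + 1.0613 - 2.2500
  = 0.3113 bits

False. I(U;V) = 0.3113 bits, which is ≤ 0.5 bits.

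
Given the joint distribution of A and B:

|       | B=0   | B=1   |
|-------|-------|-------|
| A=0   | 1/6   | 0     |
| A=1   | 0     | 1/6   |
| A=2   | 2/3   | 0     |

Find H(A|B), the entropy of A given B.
Marginal P(B) (column sums):
  P(B=0) = 1/6 + 0 + 2/3 = 5/6
  P(B=1) = 0 + 1/6 + 0 = 1/6

H(A|B) = -Σ P(A,B)·log₂ P(A|B), where P(A|B) = P(A,B) / P(B)
  (cells with P(A,B) = 0 contribute 0)
  (A=0,B=0): P(A|B) = (1/6)/(5/6) = 1/5;  -(1/6)·log₂(1/5) = 0.3870
  (A=1,B=1): P(A|B) = (1/6)/(1/6) = 1;  -(1/6)·log₂(1) = 0.0000
  (A=2,B=0): P(A|B) = (2/3)/(5/6) = 4/5;  -(2/3)·log₂(4/5) = 0.2146
H(A|B) = 0.3870 + 0.0000 + 0.2146
  = 0.6016 bits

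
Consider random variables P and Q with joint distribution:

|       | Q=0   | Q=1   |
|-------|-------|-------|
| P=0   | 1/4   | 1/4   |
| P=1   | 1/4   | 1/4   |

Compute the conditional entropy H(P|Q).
Marginal P(Q) (column sums):
  P(Q=0) = 1/4 + 1/4 = 1/2
  P(Q=1) = 1/4 + 1/4 = 1/2

H(P|Q) = -Σ P(P,Q)·log₂ P(P|Q), where P(P|Q) = P(P,Q) / P(Q)
  (P=0,Q=0): P(P|Q) = (1/4)/(1/2) = 1/2;  -(1/4)·log₂(1/2) = 0.2500
  (P=0,Q=1): P(P|Q) = (1/4)/(1/2) = 1/2;  -(1/4)·log₂(1/2) = 0.2500
  (P=1,Q=0): P(P|Q) = (1/4)/(1/2) = 1/2;  -(1/4)·log₂(1/2) = 0.2500
  (P=1,Q=1): P(P|Q) = (1/4)/(1/2) = 1/2;  -(1/4)·log₂(1/2) = 0.2500
H(P|Q) = 0.2500 + 0.2500 + 0.2500 + 0.2500
  = 1.0000 bits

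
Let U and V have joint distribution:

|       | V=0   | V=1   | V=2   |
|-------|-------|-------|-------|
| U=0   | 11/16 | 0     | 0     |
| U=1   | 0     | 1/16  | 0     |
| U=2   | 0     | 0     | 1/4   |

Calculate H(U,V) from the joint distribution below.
H(U,V) = -Σ P(U,V) log₂ P(U,V), summed over the non-zero cells:
H(U,V) = -[(11/16)·log₂(11/16) + (1/16)·log₂(1/16) + (1/4)·log₂(1/4)]
  = 0.3716 + 0.2500 + 0.5000
  = 1.1216 bits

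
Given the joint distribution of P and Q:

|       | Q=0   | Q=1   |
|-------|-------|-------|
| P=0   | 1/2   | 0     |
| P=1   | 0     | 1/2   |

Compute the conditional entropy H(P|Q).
Marginal P(Q) (column sums):
  P(Q=0) = 1/2 + 0 = 1/2
  P(Q=1) = 0 + 1/2 = 1/2

H(P|Q) = -Σ P(P,Q)·log₂ P(P|Q), where P(P|Q) = P(P,Q) / P(Q)
  (cells with P(P,Q) = 0 contribute 0)
  (P=0,Q=0): P(P|Q) = (1/2)/(1/2) = 1;  -(1/2)·log₂(1) = 0.0000
  (P=1,Q=1): P(P|Q) = (1/2)/(1/2) = 1;  -(1/2)·log₂(1) = 0.0000
H(P|Q) = 0.0000 + 0.0000
  = 0.0000 bits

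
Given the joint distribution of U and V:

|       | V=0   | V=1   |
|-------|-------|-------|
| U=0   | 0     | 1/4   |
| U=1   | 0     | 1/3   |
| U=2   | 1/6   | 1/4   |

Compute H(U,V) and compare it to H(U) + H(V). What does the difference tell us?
Marginal P(U) (row sums):
  P(U=0) = 0 + 1/4 = 1/4
  P(U=1) = 0 + 1/3 = 1/3
  P(U=2) = 1/6 + 1/4 = 5/12
Marginal P(V) (column sums):
  P(V=0) = 0 + 0 + 1/6 = 1/6
  P(V=1) = 1/4 + 1/3 + 1/4 = 5/6

H(U,V) = -[(1/4)·log₂(1/4) + (1/3)·log₂(1/3) + (1/6)·log₂(1/6) + (1/4)·log₂(1/4)]
  = 0.5000 + 0.5283 + 0.4308 + 0.5000
  = 1.9591 bits
H(U) = -[(1/4)·log₂(1/4) + (1/3)·log₂(1/3) + (5/12)·log₂(5/12)]
  = 0.5000 + 0.5283 + 0.5263
  = 1.5546 bits
H(V) = -[(1/6)·log₂(1/6) + (5/6)·log₂(5/6)]
  = 0.4308 + 0.2192
  = 0.6500 bits

H(U) + H(V) = 1.5546 + 0.6500 = 2.2046 bits
Difference: H(U) + H(V) - H(U,V) = 2.2046 - 1.9591 = 0.2455 bits = I(U;V)

The difference is the mutual information; it is positive here, so U and V are dependent (knowing one reduces uncertainty about the other by 0.2455 bits).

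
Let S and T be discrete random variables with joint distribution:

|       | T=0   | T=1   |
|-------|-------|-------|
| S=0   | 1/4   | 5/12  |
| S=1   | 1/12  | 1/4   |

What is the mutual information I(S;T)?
Marginal P(S) (row sums):
  P(S=0) = 1/4 + 5/12 = 2/3
  P(S=1) = 1/12 + 1/4 = 1/3
Marginal P(T) (column sums):
  P(T=0) = 1/4 + 1/12 = 1/3
  P(T=1) = 5/12 + 1/4 = 2/3

H(S) = -[(2/3)·log₂(2/3) + (1/3)·log₂(1/3)]
  = 0.3900 + 0.5283
  = 0.9183 bits
H(T) = -[(1/3)·log₂(1/3) + (2/3)·log₂(2/3)]
  = 0.5283 + 0.3900
  = 0.9183 bits
H(S,T) = -[(1/4)·log₂(1/4) + (5/12)·log₂(5/12) + (1/12)·log₂(1/12) + (1/4)·log₂(1/4)]
  = 0.5000 + 0.5263 + 0.2987 + 0.5000
  = 1.8250 bits

I(S;T) = H(S) + H(T) - H(S,T)
  = 0.9183 + 0.9183 - 1.8250
  = 0.0116 bits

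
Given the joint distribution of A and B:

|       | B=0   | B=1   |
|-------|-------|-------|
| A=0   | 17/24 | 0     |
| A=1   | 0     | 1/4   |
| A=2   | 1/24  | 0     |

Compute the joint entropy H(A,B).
H(A,B) = -Σ P(A,B) log₂ P(A,B), summed over the non-zero cells:
H(A,B) = -[(17/24)·log₂(17/24) + (1/4)·log₂(1/4) + (1/24)·log₂(1/24)]
  = 0.3524 + 0.5000 + 0.1910
  = 1.0434 bits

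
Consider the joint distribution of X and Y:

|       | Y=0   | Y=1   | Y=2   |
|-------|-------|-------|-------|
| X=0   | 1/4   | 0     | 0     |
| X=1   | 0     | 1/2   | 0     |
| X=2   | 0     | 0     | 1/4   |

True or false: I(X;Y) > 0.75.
Marginal P(X) (row sums):
  P(X=0) = 1/4 + 0 + 0 = 1/4
  P(X=1) = 0 + 1/2 + 0 = 1/2
  P(X=2) = 0 + 0 + 1/4 = 1/4
Marginal P(Y) (column sums):
  P(Y=0) = 1/4 + 0 + 0 = 1/4
  P(Y=1) = 0 + 1/2 + 0 = 1/2
  P(Y=2) = 0 + 0 + 1/4 = 1/4

H(X) = -[(1/4)·log₂(1/4) + (1/2)·log₂(1/2) + (1/4)·log₂(1/4)]
  = 0.5000 + 0.5000 + 0.5000
  = 1.5000 bits
H(Y) = -[(1/4)·log₂(1/4) + (1/2)·log₂(1/2) + (1/4)·log₂(1/4)]
  = 0.5000 + 0.5000 + 0.5000
  = 1.5000 bits
H(X,Y) = -[(1/4)·log₂(1/4) + (1/2)·log₂(1/2) + (1/4)·log₂(1/4)]
  = 0.5000 + 0.5000 + 0.5000
  = 1.5000 bits

I(X;Y) = H(X) + H(Y) - H(X,Y)
  = 1.5000 + 1.5000 - 1.5000
  = 1.5000 bits

True. I(X;Y) = 1.5000 bits, which is > 0.75 bits.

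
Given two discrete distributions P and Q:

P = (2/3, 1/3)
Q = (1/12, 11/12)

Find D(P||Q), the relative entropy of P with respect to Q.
D(P||Q) = Σ P(i) log₂(P(i)/Q(i))
  i=0: (2/3) × log₂((2/3)/(1/12)) = (2/3) × log₂(8) = 2.0000
  i=1: (1/3) × log₂((1/3)/(11/12)) = (1/3) × log₂(4/11) = -0.4865
D(P||Q) = 2.0000 - 0.4865
  = 1.5135 bits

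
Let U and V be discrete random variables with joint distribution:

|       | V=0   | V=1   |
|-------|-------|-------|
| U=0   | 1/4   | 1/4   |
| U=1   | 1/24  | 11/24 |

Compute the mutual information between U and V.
Marginal P(U) (row sums):
  P(U=0) = 1/4 + 1/4 = 1/2
  P(U=1) = 1/24 + 11/24 = 1/2
Marginal P(V) (column sums):
  P(V=0) = 1/4 + 1/24 = 7/24
  P(V=1) = 1/4 + 11/24 = 17/24

H(U) = -[(1/2)·log₂(1/2) + (1/2)·log₂(1/2)]
  = 0.5000 + 0.5000
  = 1.0000 bits
H(V) = -[(7/24)·log₂(7/24) + (17/24)·log₂(17/24)]
  = 0.5185 + 0.3524
  = 0.8709 bits
H(U,V) = -[(1/4)·log₂(1/4) + (1/4)·log₂(1/4) + (1/24)·log₂(1/24) + (11/24)·log₂(11/24)]
  = 0.5000 + 0.5000 + 0.1910 + 0.5159
  = 1.7069 bits

I(U;V) = H(U) + H(V) - H(U,V)
  = 1.0000 + 0.8709 - 1.7069
  = 0.1640 bits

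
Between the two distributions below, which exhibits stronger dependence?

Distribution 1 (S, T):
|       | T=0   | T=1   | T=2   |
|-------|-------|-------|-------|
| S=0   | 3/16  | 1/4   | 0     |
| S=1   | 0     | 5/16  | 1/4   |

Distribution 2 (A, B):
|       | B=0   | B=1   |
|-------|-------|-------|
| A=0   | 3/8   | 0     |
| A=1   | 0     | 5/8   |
Distribution 1 (S, T):
Marginal P(S) (row sums):
  P(S=0) = 3/16 + 1/4 + 0 = 7/16
  P(S=1) = 0 + 5/16 + 1/4 = 9/16
Marginal P(T) (column sums):
  P(T=0) = 3/16 + 0 = 3/16
  P(T=1) = 1/4 + 5/16 = 9/16
  P(T=2) = 0 + 1/4 = 1/4

H(S) = -[(7/16)·log₂(7/16) + (9/16)·log₂(9/16)]
  = 0.5218 + 0.4669
  = 0.9887 bits
H(T) = -[(3/16)·log₂(3/16) + (9/16)·log₂(9/16) + (1/4)·log₂(1/4)]
  = 0.4528 + 0.4669 + 0.5000
  = 1.4197 bits
H(S,T) = -[(3/16)·log₂(3/16) + (1/4)·log₂(1/4) + (5/16)·log₂(5/16) + (1/4)·log₂(1/4)]
  = 0.4528 + 0.5000 + 0.5244 + 0.5000
  = 1.9772 bits

I(S;T) = H(S) + H(T) - H(S,T)
  = 0.9887 + 1.4197 - 1.9772
  = 0.4312 bits

Distribution 2 (A, B):
Marginal P(A) (row sums):
  P(A=0) = 3/8 + 0 = 3/8
  P(A=1) = 0 + 5/8 = 5/8
Marginal P(B) (column sums):
  P(B=0) = 3/8 + 0 = 3/8
  P(B=1) = 0 + 5/8 = 5/8

H(A) = -[(3/8)·log₂(3/8) + (5/8)·log₂(5/8)]
  = 0.5306 + 0.4238
  = 0.9544 bits
H(B) = -[(3/8)·log₂(3/8) + (5/8)·log₂(5/8)]
  = 0.5306 + 0.4238
  = 0.9544 bits
H(A,B) = -[(3/8)·log₂(3/8) + (5/8)·log₂(5/8)]
  = 0.5306 + 0.4238
  = 0.9544 bits

I(A;B) = H(A) + H(B) - H(A,B)
  = 0.9544 + 0.9544 - 0.9544
  = 0.9544 bits

I(A;B) = 0.9544 bits > I(S;T) = 0.4312 bits, so (A, B) has the higher mutual information (stronger dependence).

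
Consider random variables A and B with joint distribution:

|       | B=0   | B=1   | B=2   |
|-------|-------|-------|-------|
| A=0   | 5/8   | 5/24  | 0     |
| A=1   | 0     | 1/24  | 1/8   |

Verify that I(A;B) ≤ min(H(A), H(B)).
Marginal P(A) (row sums):
  P(A=0) = 5/8 + 5/24 + 0 = 5/6
  P(A=1) = 0 + 1/24 + 1/8 = 1/6
Marginal P(B) (column sums):
  P(B=0) = 5/8 + 0 = 5/8
  P(B=1) = 5/24 + 1/24 = 1/4
  P(B=2) = 0 + 1/8 = 1/8

H(A) = -[(5/6)·log₂(5/6) + (1/6)·log₂(1/6)]
  = 0.2192 + 0.4308
  = 0.6500 bits
H(B) = -[(5/8)·log₂(5/8) + (1/4)·log₂(1/4) + (1/8)·log₂(1/8)]
  = 0.4238 + 0.5000 + 0.3750
  = 1.2988 bits
H(A,B) = -[(5/8)·log₂(5/8) + (5/24)·log₂(5/24) + (1/24)·log₂(1/24) + (1/8)·log₂(1/8)]
  = 0.4238 + 0.4715 + 0.1910 + 0.3750
  = 1.4613 bits

I(A;B) = H(A) + H(B) - H(A,B)
  = 0.6500 + 1.2988 - 1.4613
  = 0.4875 bits

min(H(A), H(B)) = min(0.6500, 1.2988) = 0.6500 bits
Since 0.4875 ≤ 0.6500, the bound is satisfied ✓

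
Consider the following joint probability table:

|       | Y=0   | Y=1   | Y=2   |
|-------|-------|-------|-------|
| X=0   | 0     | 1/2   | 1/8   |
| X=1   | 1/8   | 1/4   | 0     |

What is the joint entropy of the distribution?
H(X,Y) = -Σ P(X,Y) log₂ P(X,Y), summed over the non-zero cells:
H(X,Y) = -[(1/2)·log₂(1/2) + (1/8)·log₂(1/8) + (1/8)·log₂(1/8) + (1/4)·log₂(1/4)]
  = 0.5000 + 0.3750 + 0.3750 + 0.5000
  = 1.7500 bits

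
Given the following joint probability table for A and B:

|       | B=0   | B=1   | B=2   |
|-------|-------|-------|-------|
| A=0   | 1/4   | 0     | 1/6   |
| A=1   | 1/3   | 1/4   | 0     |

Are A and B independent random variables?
Marginal P(A) (row sums):
  P(A=0) = 1/4 + 0 + 1/6 = 5/12
  P(A=1) = 1/3 + 1/4 + 0 = 7/12
Marginal P(B) (column sums):
  P(B=0) = 1/4 + 1/3 = 7/12
  P(B=1) = 0 + 1/4 = 1/4
  P(B=2) = 1/6 + 0 = 1/6

A and B are independent iff P(A=i,B=j) = P(A=i)·P(B=j) for every cell.
  P(A=0)·P(B=0) = 5/12 × 7/12 = 35/144, but P(A=0,B=0) = 1/4 ✗

No, A and B are not independent. Quantitatively, I(A;B) > 0:

H(A) = -[(5/12)·log₂(5/12) + (7/12)·log₂(7/12)]
  = 0.5263 + 0.4536
  = 0.9799 bits
H(B) = -[(7/12)·log₂(7/12) + (1/4)·log₂(1/4) + (1/6)·log₂(1/6)]
  = 0.4536 + 0.5000 + 0.4308
  = 1.3844 bits
H(A,B) = -[(1/4)·log₂(1/4) + (1/6)·log₂(1/6) + (1/3)·log₂(1/3) + (1/4)·log₂(1/4)]
  = 0.5000 + 0.4308 + 0.5283 + 0.5000
  = 1.9591 bits
I(A;B) = H(A) + H(B) - H(A,B) = 0.9799 + 1.3844 - 1.9591 = 0.4052 bits > 0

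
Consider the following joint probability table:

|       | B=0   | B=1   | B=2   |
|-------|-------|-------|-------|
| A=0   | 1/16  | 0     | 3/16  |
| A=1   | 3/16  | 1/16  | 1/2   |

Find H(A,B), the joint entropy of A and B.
H(A,B) = -Σ P(A,B) log₂ P(A,B), summed over the non-zero cells:
H(A,B) = -[(1/16)·log₂(1/16) + (3/16)·log₂(3/16) + (3/16)·log₂(3/16) + (1/16)·log₂(1/16) + (1/2)·log₂(1/2)]
  = 0.2500 + 0.4528 + 0.4528 + 0.2500 + 0.5000
  = 1.9056 bits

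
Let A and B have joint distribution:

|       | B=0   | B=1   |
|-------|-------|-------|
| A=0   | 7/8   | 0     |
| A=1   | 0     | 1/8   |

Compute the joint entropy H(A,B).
H(A,B) = -Σ P(A,B) log₂ P(A,B), summed over the non-zero cells:
H(A,B) = -[(7/8)·log₂(7/8) + (1/8)·log₂(1/8)]
  = 0.1686 + 0.3750
  = 0.5436 bits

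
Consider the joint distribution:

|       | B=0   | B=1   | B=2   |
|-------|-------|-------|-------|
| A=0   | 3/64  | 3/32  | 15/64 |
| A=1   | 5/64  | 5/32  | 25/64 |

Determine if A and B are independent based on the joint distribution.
Marginal P(A) (row sums):
  P(A=0) = 3/64 + 3/32 + 15/64 = 3/8
  P(A=1) = 5/64 + 5/32 + 25/64 = 5/8
Marginal P(B) (column sums):
  P(B=0) = 3/64 + 5/64 = 1/8
  P(B=1) = 3/32 + 5/32 = 1/4
  P(B=2) = 15/64 + 25/64 = 5/8

A and B are independent iff P(A=i,B=j) = P(A=i)·P(B=j) for every cell.
  P(A=0)·P(B=0) = 3/8 × 1/8 = 3/64 = P(A=0,B=0) ✓
  P(A=0)·P(B=1) = 3/8 × 1/4 = 3/32 = P(A=0,B=1) ✓
  P(A=0)·P(B=2) = 3/8 × 5/8 = 15/64 = P(A=0,B=2) ✓
  P(A=1)·P(B=0) = 5/8 × 1/8 = 5/64 = P(A=1,B=0) ✓
  P(A=1)·P(B=1) = 5/8 × 1/4 = 5/32 = P(A=1,B=1) ✓
  P(A=1)·P(B=2) = 5/8 × 5/8 = 25/64 = P(A=1,B=2) ✓

Yes, A and B are independent: every cell factors, so I(A;B) = 0 bits.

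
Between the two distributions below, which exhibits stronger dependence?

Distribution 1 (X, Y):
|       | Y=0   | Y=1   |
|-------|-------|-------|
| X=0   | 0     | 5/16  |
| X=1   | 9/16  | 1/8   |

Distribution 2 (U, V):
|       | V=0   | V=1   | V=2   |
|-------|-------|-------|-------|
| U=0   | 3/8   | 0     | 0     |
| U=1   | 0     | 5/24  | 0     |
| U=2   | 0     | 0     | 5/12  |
Distribution 1 (X, Y):
Marginal P(X) (row sums):
  P(X=0) = 0 + 5/16 = 5/16
  P(X=1) = 9/16 + 1/8 = 11/16
Marginal P(Y) (column sums):
  P(Y=0) = 0 + 9/16 = 9/16
  P(Y=1) = 5/16 + 1/8 = 7/16

H(X) = -[(5/16)·log₂(5/16) + (11/16)·log₂(11/16)]
  = 0.5244 + 0.3716
  = 0.8960 bits
H(Y) = -[(9/16)·log₂(9/16) + (7/16)·log₂(7/16)]
  = 0.4669 + 0.5218
  = 0.9887 bits
H(X,Y) = -[(5/16)·log₂(5/16) + (9/16)·log₂(9/16) + (1/8)·log₂(1/8)]
  = 0.5244 + 0.4669 + 0.3750
  = 1.3663 bits

I(X;Y) = H(X) + H(Y) - H(X,Y)
  = 0.8960 + 0.9887 - 1.3663
  = 0.5184 bits

Distribution 2 (U, V):
Marginal P(U) (row sums):
  P(U=0) = 3/8 + 0 + 0 = 3/8
  P(U=1) = 0 + 5/24 + 0 = 5/24
  P(U=2) = 0 + 0 + 5/12 = 5/12
Marginal P(V) (column sums):
  P(V=0) = 3/8 + 0 + 0 = 3/8
  P(V=1) = 0 + 5/24 + 0 = 5/24
  P(V=2) = 0 + 0 + 5/12 = 5/12

H(U) = -[(3/8)·log₂(3/8) + (5/24)·log₂(5/24) + (5/12)·log₂(5/12)]
  = 0.5306 + 0.4715 + 0.5263
  = 1.5284 bits
H(V) = -[(3/8)·log₂(3/8) + (5/24)·log₂(5/24) + (5/12)·log₂(5/12)]
  = 0.5306 + 0.4715 + 0.5263
  = 1.5284 bits
H(U,V) = -[(3/8)·log₂(3/8) + (5/24)·log₂(5/24) + (5/12)·log₂(5/12)]
  = 0.5306 + 0.4715 + 0.5263
  = 1.5284 bits

I(U;V) = H(U) + H(V) - H(U,V)
  = 1.5284 + 1.5284 - 1.5284
  = 1.5284 bits

I(U;V) = 1.5284 bits > I(X;Y) = 0.5184 bits, so (U, V) has the higher mutual information (stronger dependence).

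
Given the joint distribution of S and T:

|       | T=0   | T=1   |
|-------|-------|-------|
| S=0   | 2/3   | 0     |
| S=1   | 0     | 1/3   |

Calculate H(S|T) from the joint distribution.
Marginal P(T) (column sums):
  P(T=0) = 2/3 + 0 = 2/3
  P(T=1) = 0 + 1/3 = 1/3

H(S|T) = -Σ P(S,T)·log₂ P(S|T), where P(S|T) = P(S,T) / P(T)
  (cells with P(S,T) = 0 contribute 0)
  (S=0,T=0): P(S|T) = (2/3)/(2/3) = 1;  -(2/3)·log₂(1) = 0.0000
  (S=1,T=1): P(S|T) = (1/3)/(1/3) = 1;  -(1/3)·log₂(1) = 0.0000
H(S|T) = 0.0000 + 0.0000
  = 0.0000 bits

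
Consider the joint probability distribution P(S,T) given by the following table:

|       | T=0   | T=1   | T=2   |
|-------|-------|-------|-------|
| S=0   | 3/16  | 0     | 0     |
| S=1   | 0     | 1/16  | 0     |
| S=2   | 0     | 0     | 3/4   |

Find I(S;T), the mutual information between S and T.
Marginal P(S) (row sums):
  P(S=0) = 3/16 + 0 + 0 = 3/16
  P(S=1) = 0 + 1/16 + 0 = 1/16
  P(S=2) = 0 + 0 + 3/4 = 3/4
Marginal P(T) (column sums):
  P(T=0) = 3/16 + 0 + 0 = 3/16
  P(T=1) = 0 + 1/16 + 0 = 1/16
  P(T=2) = 0 + 0 + 3/4 = 3/4

H(S) = -[(3/16)·log₂(3/16) + (1/16)·log₂(1/16) + (3/4)·log₂(3/4)]
  = 0.4528 + 0.2500 + 0.3113
  = 1.0141 bits
H(T) = -[(3/16)·log₂(3/16) + (1/16)·log₂(1/16) + (3/4)·log₂(3/4)]
  = 0.4528 + 0.2500 + 0.3113
  = 1.0141 bits
H(S,T) = -[(3/16)·log₂(3/16) + (1/16)·log₂(1/16) + (3/4)·log₂(3/4)]
  = 0.4528 + 0.2500 + 0.3113
  = 1.0141 bits

I(S;T) = H(S) + H(T) - H(S,T)
  = 1.0141 + 1.0141 - 1.0141
  = 1.0141 bits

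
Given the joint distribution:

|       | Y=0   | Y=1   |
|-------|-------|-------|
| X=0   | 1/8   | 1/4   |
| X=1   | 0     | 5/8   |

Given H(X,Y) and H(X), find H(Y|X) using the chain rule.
From the chain rule: H(X,Y) = H(X) + H(Y|X)
Therefore: H(Y|X) = H(X,Y) - H(X)

H(X,Y) = -[(1/8)·log₂(1/8) + (1/4)·log₂(1/4) + (5/8)·log₂(5/8)]
  = 0.3750 + 0.5000 + 0.4238
  = 1.2988 bits
Marginal P(X) (row sums):
  P(X=0) = 1/8 + 1/4 = 3/8
  P(X=1) = 0 + 5/8 = 5/8
H(X) = -[(3/8)·log₂(3/8) + (5/8)·log₂(5/8)]
  = 0.5306 + 0.4238
  = 0.9544 bits

H(Y|X) = 1.2988 - 0.9544 = 0.3444 bits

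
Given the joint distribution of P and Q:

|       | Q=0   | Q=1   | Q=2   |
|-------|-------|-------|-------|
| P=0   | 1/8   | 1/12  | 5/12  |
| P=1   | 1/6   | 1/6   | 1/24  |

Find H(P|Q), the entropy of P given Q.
Marginal P(Q) (column sums):
  P(Q=0) = 1/8 + 1/6 = 7/24
  P(Q=1) = 1/12 + 1/6 = 1/4
  P(Q=2) = 5/12 + 1/24 = 11/24

H(P|Q) = -Σ P(P,Q)·log₂ P(P|Q), where P(P|Q) = P(P,Q) / P(Q)
  (P=0,Q=0): P(P|Q) = (1/8)/(7/24) = 3/7;  -(1/8)·log₂(3/7) = 0.1528
  (P=0,Q=1): P(P|Q) = (1/12)/(1/4) = 1/3;  -(1/12)·log₂(1/3) = 0.1321
  (P=0,Q=2): P(P|Q) = (5/12)/(11/24) = 10/11;  -(5/12)·log₂(10/11) = 0.0573
  (P=1,Q=0): P(P|Q) = (1/6)/(7/24) = 4/7;  -(1/6)·log₂(4/7) = 0.1346
  (P=1,Q=1): P(P|Q) = (1/6)/(1/4) = 2/3;  -(1/6)·log₂(2/3) = 0.0975
  (P=1,Q=2): P(P|Q) = (1/24)/(11/24) = 1/11;  -(1/24)·log₂(1/11) = 0.1441
H(P|Q) = 0.1528 + 0.1321 + 0.0573 + 0.1346 + 0.0975 + 0.1441
  = 0.7184 bits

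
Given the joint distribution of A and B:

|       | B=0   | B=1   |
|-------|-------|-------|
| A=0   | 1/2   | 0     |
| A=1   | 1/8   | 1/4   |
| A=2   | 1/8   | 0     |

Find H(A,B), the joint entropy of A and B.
H(A,B) = -Σ P(A,B) log₂ P(A,B), summed over the non-zero cells:
H(A,B) = -[(1/2)·log₂(1/2) + (1/8)·log₂(1/8) + (1/4)·log₂(1/4) + (1/8)·log₂(1/8)]
  = 0.5000 + 0.3750 + 0.5000 + 0.3750
  = 1.7500 bits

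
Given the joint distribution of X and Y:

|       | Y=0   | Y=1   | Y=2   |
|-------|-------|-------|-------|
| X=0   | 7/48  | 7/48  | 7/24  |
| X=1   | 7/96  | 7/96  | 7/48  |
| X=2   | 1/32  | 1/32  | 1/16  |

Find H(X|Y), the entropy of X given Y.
Marginal P(Y) (column sums):
  P(Y=0) = 7/48 + 7/96 + 1/32 = 1/4
  P(Y=1) = 7/48 + 7/96 + 1/32 = 1/4
  P(Y=2) = 7/24 + 7/48 + 1/16 = 1/2

H(X|Y) = -Σ P(X,Y)·log₂ P(X|Y), where P(X|Y) = P(X,Y) / P(Y)
  (X=0,Y=0): P(X|Y) = (7/48)/(1/4) = 7/12;  -(7/48)·log₂(7/12) = 0.1134
  (X=0,Y=1): P(X|Y) = (7/48)/(1/4) = 7/12;  -(7/48)·log₂(7/12) = 0.1134
  (X=0,Y=2): P(X|Y) = (7/24)/(1/2) = 7/12;  -(7/24)·log₂(7/12) = 0.2268
  (X=1,Y=0): P(X|Y) = (7/96)/(1/4) = 7/24;  -(7/96)·log₂(7/24) = 0.1296
  (X=1,Y=1): P(X|Y) = (7/96)/(1/4) = 7/24;  -(7/96)·log₂(7/24) = 0.1296
  (X=1,Y=2): P(X|Y) = (7/48)/(1/2) = 7/24;  -(7/48)·log₂(7/24) = 0.2592
  (X=2,Y=0): P(X|Y) = (1/32)/(1/4) = 1/8;  -(1/32)·log₂(1/8) = 0.0938
  (X=2,Y=1): P(X|Y) = (1/32)/(1/4) = 1/8;  -(1/32)·log₂(1/8) = 0.0938
  (X=2,Y=2): P(X|Y) = (1/16)/(1/2) = 1/8;  -(1/16)·log₂(1/8) = 0.1875
H(X|Y) = 0.1134 + 0.1134 + 0.2268 + 0.1296 + 0.1296 + 0.2592 + 0.0938 + 0.0938 + 0.1875
  = 1.3471 bits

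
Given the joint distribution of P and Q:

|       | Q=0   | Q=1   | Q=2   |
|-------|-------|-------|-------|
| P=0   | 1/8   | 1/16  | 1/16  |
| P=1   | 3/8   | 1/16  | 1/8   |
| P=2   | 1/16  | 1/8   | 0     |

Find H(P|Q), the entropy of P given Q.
Marginal P(Q) (column sums):
  P(Q=0) = 1/8 + 3/8 + 1/16 = 9/16
  P(Q=1) = 1/16 + 1/16 + 1/8 = 1/4
  P(Q=2) = 1/16 + 1/8 + 0 = 3/16

H(P|Q) = -Σ P(P,Q)·log₂ P(P|Q), where P(P|Q) = P(P,Q) / P(Q)
  (cells with P(P,Q) = 0 contribute 0)
  (P=0,Q=0): P(P|Q) = (1/8)/(9/16) = 2/9;  -(1/8)·log₂(2/9) = 0.2712
  (P=0,Q=1): P(P|Q) = (1/16)/(1/4) = 1/4;  -(1/16)·log₂(1/4) = 0.1250
  (P=0,Q=2): P(P|Q) = (1/16)/(3/16) = 1/3;  -(1/16)·log₂(1/3) = 0.0991
  (P=1,Q=0): P(P|Q) = (3/8)/(9/16) = 2/3;  -(3/8)·log₂(2/3) = 0.2194
  (P=1,Q=1): P(P|Q) = (1/16)/(1/4) = 1/4;  -(1/16)·log₂(1/4) = 0.1250
  (P=1,Q=2): P(P|Q) = (1/8)/(3/16) = 2/3;  -(1/8)·log₂(2/3) = 0.0731
  (P=2,Q=0): P(P|Q) = (1/16)/(9/16) = 1/9;  -(1/16)·log₂(1/9) = 0.1981
  (P=2,Q=1): P(P|Q) = (1/8)/(1/4) = 1/2;  -(1/8)·log₂(1/2) = 0.1250
H(P|Q) = 0.2712 + 0.1250 + 0.0991 + 0.2194 + 0.1250 + 0.0731 + 0.1981 + 0.1250
  = 1.2359 bits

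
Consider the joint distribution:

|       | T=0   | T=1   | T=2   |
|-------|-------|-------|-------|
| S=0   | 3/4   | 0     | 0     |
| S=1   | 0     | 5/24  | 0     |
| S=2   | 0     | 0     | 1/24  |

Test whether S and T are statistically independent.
Marginal P(S) (row sums):
  P(S=0) = 3/4 + 0 + 0 = 3/4
  P(S=1) = 0 + 5/24 + 0 = 5/24
  P(S=2) = 0 + 0 + 1/24 = 1/24
Marginal P(T) (column sums):
  P(T=0) = 3/4 + 0 + 0 = 3/4
  P(T=1) = 0 + 5/24 + 0 = 5/24
  P(T=2) = 0 + 0 + 1/24 = 1/24

S and T are independent iff P(S=i,T=j) = P(S=i)·P(T=j) for every cell.
  P(S=0)·P(T=0) = 3/4 × 3/4 = 9/16, but P(S=0,T=0) = 3/4 ✗

No, S and T are not independent. Quantitatively, I(S;T) > 0:

H(S) = -[(3/4)·log₂(3/4) + (5/24)·log₂(5/24) + (1/24)·log₂(1/24)]
  = 0.3113 + 0.4715 + 0.1910
  = 0.9738 bits
H(T) = -[(3/4)·log₂(3/4) + (5/24)·log₂(5/24) + (1/24)·log₂(1/24)]
  = 0.3113 + 0.4715 + 0.1910
  = 0.9738 bits
H(S,T) = -[(3/4)·log₂(3/4) + (5/24)·log₂(5/24) + (1/24)·log₂(1/24)]
  = 0.3113 + 0.4715 + 0.1910
  = 0.9738 bits
I(S;T) = H(S) + H(T) - H(S,T) = 0.9738 + 0.9738 - 0.9738 = 0.9738 bits > 0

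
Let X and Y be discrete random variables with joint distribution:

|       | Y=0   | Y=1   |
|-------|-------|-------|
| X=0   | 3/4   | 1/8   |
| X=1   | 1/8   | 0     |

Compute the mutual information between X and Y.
Marginal P(X) (row sums):
  P(X=0) = 3/4 + 1/8 = 7/8
  P(X=1) = 1/8 + 0 = 1/8
Marginal P(Y) (column sums):
  P(Y=0) = 3/4 + 1/8 = 7/8
  P(Y=1) = 1/8 + 0 = 1/8

H(X) = -[(7/8)·log₂(7/8) + (1/8)·log₂(1/8)]
  = 0.1686 + 0.3750
  = 0.5436 bits
H(Y) = -[(7/8)·log₂(7/8) + (1/8)·log₂(1/8)]
  = 0.1686 + 0.3750
  = 0.5436 bits
H(X,Y) = -[(3/4)·log₂(3/4) + (1/8)·log₂(1/8) + (1/8)·log₂(1/8)]
  = 0.3113 + 0.3750 + 0.3750
  = 1.0613 bits

I(X;Y) = H(X) + H(Y) - H(X,Y)
  = 0.5436 + 0.5436 - 1.0613
  = 0.0259 bits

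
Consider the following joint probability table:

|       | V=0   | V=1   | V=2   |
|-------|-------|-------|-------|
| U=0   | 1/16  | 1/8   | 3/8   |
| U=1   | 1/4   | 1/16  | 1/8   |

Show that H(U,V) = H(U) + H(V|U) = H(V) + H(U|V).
Marginal P(U) (row sums):
  P(U=0) = 1/16 + 1/8 + 3/8 = 9/16
  P(U=1) = 1/4 + 1/16 + 1/8 = 7/16
Marginal P(V) (column sums):
  P(V=0) = 1/16 + 1/4 = 5/16
  P(V=1) = 1/8 + 1/16 = 3/16
  P(V=2) = 3/8 + 1/8 = 1/2

Decomposition 1: H(U) + H(V|U)
H(U) = -[(9/16)·log₂(9/16) + (7/16)·log₂(7/16)]
  = 0.4669 + 0.5218
  = 0.9887 bits
H(V|U) = -Σ P(U,V)·log₂ P(V|U), where P(V|U) = P(U,V) / P(U)
  (U=0,V=0): P(V|U) = (1/16)/(9/16) = 1/9;  -(1/16)·log₂(1/9) = 0.1981
  (U=0,V=1): P(V|U) = (1/8)/(9/16) = 2/9;  -(1/8)·log₂(2/9) = 0.2712
  (U=0,V=2): P(V|U) = (3/8)/(9/16) = 2/3;  -(3/8)·log₂(2/3) = 0.2194
  (U=1,V=0): P(V|U) = (1/4)/(7/16) = 4/7;  -(1/4)·log₂(4/7) = 0.2018
  (U=1,V=1): P(V|U) = (1/16)/(7/16) = 1/7;  -(1/16)·log₂(1/7) = 0.1755
  (U=1,V=2): P(V|U) = (1/8)/(7/16) = 2/7;  -(1/8)·log₂(2/7) = 0.2259
H(V|U) = 0.1981 + 0.2712 + 0.2194 + 0.2018 + 0.1755 + 0.2259
  = 1.2919 bits
H(U) + H(V|U) = 0.9887 + 1.2919 = 2.2806 bits

Decomposition 2: H(V) + H(U|V)
H(V) = -[(5/16)·log₂(5/16) + (3/16)·log₂(3/16) + (1/2)·log₂(1/2)]
  = 0.5244 + 0.4528 + 0.5000
  = 1.4772 bits
H(U|V) = -Σ P(U,V)·log₂ P(U|V), where P(U|V) = P(U,V) / P(V)
  (U=0,V=0): P(U|V) = (1/16)/(5/16) = 1/5;  -(1/16)·log₂(1/5) = 0.1451
  (U=0,V=1): P(U|V) = (1/8)/(3/16) = 2/3;  -(1/8)·log₂(2/3) = 0.0731
  (U=0,V=2): P(U|V) = (3/8)/(1/2) = 3/4;  -(3/8)·log₂(3/4) = 0.1556
  (U=1,V=0): P(U|V) = (1/4)/(5/16) = 4/5;  -(1/4)·log₂(4/5) = 0.0805
  (U=1,V=1): P(U|V) = (1/16)/(3/16) = 1/3;  -(1/16)·log₂(1/3) = 0.0991
  (U=1,V=2): P(U|V) = (1/8)/(1/2) = 1/4;  -(1/8)·log₂(1/4) = 0.2500
H(U|V) = 0.1451 + 0.0731 + 0.1556 + 0.0805 + 0.0991 + 0.2500
  = 0.8034 bits
H(V) + H(U|V) = 1.4772 + 0.8034 = 2.2806 bits

Direct computation of the joint entropy:
H(U,V) = -[(1/16)·log₂(1/16) + (1/8)·log₂(1/8) + (3/8)·log₂(3/8) + (1/4)·log₂(1/4) + (1/16)·log₂(1/16) + (1/8)·log₂(1/8)]
  = 0.2500 + 0.3750 + 0.5306 + 0.5000 + 0.2500 + 0.3750
  = 2.2806 bits

All three agree: H(U,V) = 2.2806 bits ✓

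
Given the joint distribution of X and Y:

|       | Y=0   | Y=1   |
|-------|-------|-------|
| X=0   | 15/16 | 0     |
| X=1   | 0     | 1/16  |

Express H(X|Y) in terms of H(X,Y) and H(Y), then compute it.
H(X|Y) = H(X,Y) - H(Y)

Marginal P(Y) (column sums):
  P(Y=0) = 15/16 + 0 = 15/16
  P(Y=1) = 0 + 1/16 = 1/16

H(X,Y) = -[(15/16)·log₂(15/16) + (1/16)·log₂(1/16)]
  = 0.0873 + 0.2500
  = 0.3373 bits
H(Y) = -[(15/16)·log₂(15/16) + (1/16)·log₂(1/16)]
  = 0.0873 + 0.2500
  = 0.3373 bits

H(X|Y) = 0.3373 - 0.3373 = 0.0000 bits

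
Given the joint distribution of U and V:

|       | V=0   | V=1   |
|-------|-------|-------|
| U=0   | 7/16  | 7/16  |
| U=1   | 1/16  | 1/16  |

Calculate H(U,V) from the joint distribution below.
H(U,V) = -Σ P(U,V) log₂ P(U,V), summed over the non-zero cells:
H(U,V) = -[(7/16)·log₂(7/16) + (7/16)·log₂(7/16) + (1/16)·log₂(1/16) + (1/16)·log₂(1/16)]
  = 0.5218 + 0.5218 + 0.2500 + 0.2500
  = 1.5436 bits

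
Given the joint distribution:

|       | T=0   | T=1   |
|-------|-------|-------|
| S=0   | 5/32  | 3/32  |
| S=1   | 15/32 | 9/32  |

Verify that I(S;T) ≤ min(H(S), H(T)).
Marginal P(S) (row sums):
  P(S=0) = 5/32 + 3/32 = 1/4
  P(S=1) = 15/32 + 9/32 = 3/4
Marginal P(T) (column sums):
  P(T=0) = 5/32 + 15/32 = 5/8
  P(T=1) = 3/32 + 9/32 = 3/8

H(S) = -[(1/4)·log₂(1/4) + (3/4)·log₂(3/4)]
  = 0.5000 + 0.3113
  = 0.8113 bits
H(T) = -[(5/8)·log₂(5/8) + (3/8)·log₂(3/8)]
  = 0.4238 + 0.5306
  = 0.9544 bits
H(S,T) = -[(5/32)·log₂(5/32) + (3/32)·log₂(3/32) + (15/32)·log₂(15/32) + (9/32)·log₂(9/32)]
  = 0.4184 + 0.3202 + 0.5124 + 0.5147
  = 1.7657 bits

I(S;T) = H(S) + H(T) - H(S,T)
  = 0.8113 + 0.9544 - 1.7657
  = 0.0000 bits

min(H(S), H(T)) = min(0.8113, 0.9544) = 0.8113 bits
Since 0.0000 ≤ 0.8113, the bound is satisfied ✓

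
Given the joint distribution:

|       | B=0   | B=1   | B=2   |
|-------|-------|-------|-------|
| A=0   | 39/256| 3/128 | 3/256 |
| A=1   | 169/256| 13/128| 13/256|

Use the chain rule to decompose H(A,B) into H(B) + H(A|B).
By the chain rule: H(A,B) = H(B) + H(A|B)

Marginal P(B) (column sums):
  P(B=0) = 39/256 + 169/256 = 13/16
  P(B=1) = 3/128 + 13/128 = 1/8
  P(B=2) = 3/256 + 13/256 = 1/16
H(B) = -[(13/16)·log₂(13/16) + (1/8)·log₂(1/8) + (1/16)·log₂(1/16)]
  = 0.2434 + 0.3750 + 0.2500
  = 0.8684 bits
H(A|B) = -Σ P(A,B)·log₂ P(A|B), where P(A|B) = P(A,B) / P(B)
  (A=0,B=0): P(A|B) = (39/256)/(13/16) = 3/16;  -(39/256)·log₂(3/16) = 0.3679
  (A=0,B=1): P(A|B) = (3/128)/(1/8) = 3/16;  -(3/128)·log₂(3/16) = 0.0566
  (A=0,B=2): P(A|B) = (3/256)/(1/16) = 3/16;  -(3/256)·log₂(3/16) = 0.0283
  (A=1,B=0): P(A|B) = (169/256)/(13/16) = 13/16;  -(169/256)·log₂(13/16) = 0.1978
  (A=1,B=1): P(A|B) = (13/128)/(1/8) = 13/16;  -(13/128)·log₂(13/16) = 0.0304
  (A=1,B=2): P(A|B) = (13/256)/(1/16) = 13/16;  -(13/256)·log₂(13/16) = 0.0152
H(A|B) = 0.3679 + 0.0566 + 0.0283 + 0.1978 + 0.0304 + 0.0152
  = 0.6962 bits

H(A,B) = H(B) + H(A|B) = 0.8684 + 0.6962 = 1.5646 bits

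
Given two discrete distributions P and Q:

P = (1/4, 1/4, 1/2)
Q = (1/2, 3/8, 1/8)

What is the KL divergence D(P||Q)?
D(P||Q) = Σ P(i) log₂(P(i)/Q(i))
  i=0: (1/4) × log₂((1/4)/(1/2)) = (1/4) × log₂(1/2) = -0.2500
  i=1: (1/4) × log₂((1/4)/(3/8)) = (1/4) × log₂(2/3) = -0.1462
  i=2: (1/2) × log₂((1/2)/(1/8)) = (1/2) × log₂(4) = 1.0000
D(P||Q) = -0.2500 - 0.1462 + 1.0000
  = 0.6038 bits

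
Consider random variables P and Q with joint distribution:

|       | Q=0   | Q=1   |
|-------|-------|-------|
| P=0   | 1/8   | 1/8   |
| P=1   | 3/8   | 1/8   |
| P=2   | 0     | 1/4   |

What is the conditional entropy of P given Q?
Marginal P(Q) (column sums):
  P(Q=0) = 1/8 + 3/8 + 0 = 1/2
  P(Q=1) = 1/8 + 1/8 + 1/4 = 1/2

H(P|Q) = -Σ P(P,Q)·log₂ P(P|Q), where P(P|Q) = P(P,Q) / P(Q)
  (cells with P(P,Q) = 0 contribute 0)
  (P=0,Q=0): P(P|Q) = (1/8)/(1/2) = 1/4;  -(1/8)·log₂(1/4) = 0.2500
  (P=0,Q=1): P(P|Q) = (1/8)/(1/2) = 1/4;  -(1/8)·log₂(1/4) = 0.2500
  (P=1,Q=0): P(P|Q) = (3/8)/(1/2) = 3/4;  -(3/8)·log₂(3/4) = 0.1556
  (P=1,Q=1): P(P|Q) = (1/8)/(1/2) = 1/4;  -(1/8)·log₂(1/4) = 0.2500
  (P=2,Q=1): P(P|Q) = (1/4)/(1/2) = 1/2;  -(1/4)·log₂(1/2) = 0.2500
H(P|Q) = 0.2500 + 0.2500 + 0.1556 + 0.2500 + 0.2500
  = 1.1556 bits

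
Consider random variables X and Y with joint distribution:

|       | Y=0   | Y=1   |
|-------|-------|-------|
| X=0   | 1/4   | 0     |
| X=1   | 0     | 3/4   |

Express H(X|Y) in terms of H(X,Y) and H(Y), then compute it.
H(X|Y) = H(X,Y) - H(Y)

Marginal P(Y) (column sums):
  P(Y=0) = 1/4 + 0 = 1/4
  P(Y=1) = 0 + 3/4 = 3/4

H(X,Y) = -[(1/4)·log₂(1/4) + (3/4)·log₂(3/4)]
  = 0.5000 + 0.3113
  = 0.8113 bits
H(Y) = -[(1/4)·log₂(1/4) + (3/4)·log₂(3/4)]
  = 0.5000 + 0.3113
  = 0.8113 bits

H(X|Y) = 0.8113 - 0.8113 = 0.0000 bits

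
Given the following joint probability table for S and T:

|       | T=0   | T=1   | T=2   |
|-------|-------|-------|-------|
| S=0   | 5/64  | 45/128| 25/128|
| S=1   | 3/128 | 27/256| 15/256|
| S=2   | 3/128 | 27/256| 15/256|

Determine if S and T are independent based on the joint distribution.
Marginal P(S) (row sums):
  P(S=0) = 5/64 + 45/128 + 25/128 = 5/8
  P(S=1) = 3/128 + 27/256 + 15/256 = 3/16
  P(S=2) = 3/128 + 27/256 + 15/256 = 3/16
Marginal P(T) (column sums):
  P(T=0) = 5/64 + 3/128 + 3/128 = 1/8
  P(T=1) = 45/128 + 27/256 + 27/256 = 9/16
  P(T=2) = 25/128 + 15/256 + 15/256 = 5/16

S and T are independent iff P(S=i,T=j) = P(S=i)·P(T=j) for every cell.
  P(S=0)·P(T=0) = 5/8 × 1/8 = 5/64 = P(S=0,T=0) ✓
  P(S=0)·P(T=1) = 5/8 × 9/16 = 45/128 = P(S=0,T=1) ✓
  P(S=0)·P(T=2) = 5/8 × 5/16 = 25/128 = P(S=0,T=2) ✓
  P(S=1)·P(T=0) = 3/16 × 1/8 = 3/128 = P(S=1,T=0) ✓
  P(S=1)·P(T=1) = 3/16 × 9/16 = 27/256 = P(S=1,T=1) ✓
  P(S=1)·P(T=2) = 3/16 × 5/16 = 15/256 = P(S=1,T=2) ✓
  P(S=2)·P(T=0) = 3/16 × 1/8 = 3/128 = P(S=2,T=0) ✓
  P(S=2)·P(T=1) = 3/16 × 9/16 = 27/256 = P(S=2,T=1) ✓
  P(S=2)·P(T=2) = 3/16 × 5/16 = 15/256 = P(S=2,T=2) ✓

Yes, S and T are independent: every cell factors, so I(S;T) = 0 bits.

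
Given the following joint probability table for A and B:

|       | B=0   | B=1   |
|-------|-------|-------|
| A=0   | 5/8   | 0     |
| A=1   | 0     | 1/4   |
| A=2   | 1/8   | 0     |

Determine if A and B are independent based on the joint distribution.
Marginal P(A) (row sums):
  P(A=0) = 5/8 + 0 = 5/8
  P(A=1) = 0 + 1/4 = 1/4
  P(A=2) = 1/8 + 0 = 1/8
Marginal P(B) (column sums):
  P(B=0) = 5/8 + 0 + 1/8 = 3/4
  P(B=1) = 0 + 1/4 + 0 = 1/4

A and B are independent iff P(A=i,B=j) = P(A=i)·P(B=j) for every cell.
  P(A=0)·P(B=0) = 5/8 × 3/4 = 15/32, but P(A=0,B=0) = 5/8 ✗

No, A and B are not independent. Quantitatively, I(A;B) > 0:

H(A) = -[(5/8)·log₂(5/8) + (1/4)·log₂(1/4) + (1/8)·log₂(1/8)]
  = 0.4238 + 0.5000 + 0.3750
  = 1.2988 bits
H(B) = -[(3/4)·log₂(3/4) + (1/4)·log₂(1/4)]
  = 0.3113 + 0.5000
  = 0.8113 bits
H(A,B) = -[(5/8)·log₂(5/8) + (1/4)·log₂(1/4) + (1/8)·log₂(1/8)]
  = 0.4238 + 0.5000 + 0.3750
  = 1.2988 bits
I(A;B) = H(A) + H(B) - H(A,B) = 1.2988 + 0.8113 - 1.2988 = 0.8113 bits > 0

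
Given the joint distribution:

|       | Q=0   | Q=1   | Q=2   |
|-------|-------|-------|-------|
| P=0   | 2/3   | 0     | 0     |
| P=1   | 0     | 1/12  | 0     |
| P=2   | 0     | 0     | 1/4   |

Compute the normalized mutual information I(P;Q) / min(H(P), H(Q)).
Marginal P(P) (row sums):
  P(P=0) = 2/3 + 0 + 0 = 2/3
  P(P=1) = 0 + 1/12 + 0 = 1/12
  P(P=2) = 0 + 0 + 1/4 = 1/4
Marginal P(Q) (column sums):
  P(Q=0) = 2/3 + 0 + 0 = 2/3
  P(Q=1) = 0 + 1/12 + 0 = 1/12
  P(Q=2) = 0 + 0 + 1/4 = 1/4

H(P) = -[(2/3)·log₂(2/3) + (1/12)·log₂(1/12) + (1/4)·log₂(1/4)]
  = 0.3900 + 0.2987 + 0.5000
  = 1.1887 bits
H(Q) = -[(2/3)·log₂(2/3) + (1/12)·log₂(1/12) + (1/4)·log₂(1/4)]
  = 0.3900 + 0.2987 + 0.5000
  = 1.1887 bits
H(P,Q) = -[(2/3)·log₂(2/3) + (1/12)·log₂(1/12) + (1/4)·log₂(1/4)]
  = 0.3900 + 0.2987 + 0.5000
  = 1.1887 bits

I(P;Q) = H(P) + H(Q) - H(P,Q)
  = 1.1887 + 1.1887 - 1.1887
  = 1.1887 bits

min(H(P), H(Q)) = min(1.1887, 1.1887) = 1.1887 bits
Normalized MI = 1.1887 / 1.1887 = 1.0000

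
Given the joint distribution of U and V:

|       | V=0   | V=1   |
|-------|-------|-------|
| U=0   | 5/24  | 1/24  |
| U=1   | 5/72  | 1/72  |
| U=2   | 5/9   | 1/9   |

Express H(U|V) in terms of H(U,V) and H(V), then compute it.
H(U|V) = H(U,V) - H(V)

Marginal P(V) (column sums):
  P(V=0) = 5/24 + 5/72 + 5/9 = 5/6
  P(V=1) = 1/24 + 1/72 + 1/9 = 1/6

H(U,V) = -[(5/24)·log₂(5/24) + (1/24)·log₂(1/24) + (5/72)·log₂(5/72) + (1/72)·log₂(1/72) + (5/9)·log₂(5/9) + (1/9)·log₂(1/9)]
  = 0.4715 + 0.1910 + 0.2672 + 0.0857 + 0.4711 + 0.3522
  = 1.8387 bits
H(V) = -[(5/6)·log₂(5/6) + (1/6)·log₂(1/6)]
  = 0.2192 + 0.4308
  = 0.6500 bits

H(U|V) = 1.8387 - 0.6500 = 1.1887 bits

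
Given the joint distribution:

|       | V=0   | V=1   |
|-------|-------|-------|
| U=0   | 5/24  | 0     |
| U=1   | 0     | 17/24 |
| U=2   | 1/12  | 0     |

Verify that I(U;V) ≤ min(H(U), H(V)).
Marginal P(U) (row sums):
  P(U=0) = 5/24 + 0 = 5/24
  P(U=1) = 0 + 17/24 = 17/24
  P(U=2) = 1/12 + 0 = 1/12
Marginal P(V) (column sums):
  P(V=0) = 5/24 + 0 + 1/12 = 7/24
  P(V=1) = 0 + 17/24 + 0 = 17/24

H(U) = -[(5/24)·log₂(5/24) + (17/24)·log₂(17/24) + (1/12)·log₂(1/12)]
  = 0.4715 + 0.3524 + 0.2987
  = 1.1226 bits
H(V) = -[(7/24)·log₂(7/24) + (17/24)·log₂(17/24)]
  = 0.5185 + 0.3524
  = 0.8709 bits
H(U,V) = -[(5/24)·log₂(5/24) + (17/24)·log₂(17/24) + (1/12)·log₂(1/12)]
  = 0.4715 + 0.3524 + 0.2987
  = 1.1226 bits

I(U;V) = H(U) + H(V) - H(U,V)
  = 1.1226 + 0.8709 - 1.1226
  = 0.8709 bits

min(H(U), H(V)) = min(1.1226, 0.8709) = 0.8709 bits
Since 0.8709 ≤ 0.8709, the bound is satisfied ✓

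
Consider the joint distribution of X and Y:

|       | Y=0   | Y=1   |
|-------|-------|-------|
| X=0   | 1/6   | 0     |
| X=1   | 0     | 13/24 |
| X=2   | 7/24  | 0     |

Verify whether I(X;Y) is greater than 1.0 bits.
Marginal P(X) (row sums):
  P(X=0) = 1/6 + 0 = 1/6
  P(X=1) = 0 + 13/24 = 13/24
  P(X=2) = 7/24 + 0 = 7/24
Marginal P(Y) (column sums):
  P(Y=0) = 1/6 + 0 + 7/24 = 11/24
  P(Y=1) = 0 + 13/24 + 0 = 13/24

H(X) = -[(1/6)·log₂(1/6) + (13/24)·log₂(13/24) + (7/24)·log₂(7/24)]
  = 0.4308 + 0.4791 + 0.5185
  = 1.4284 bits
H(Y) = -[(11/24)·log₂(11/24) + (13/24)·log₂(13/24)]
  = 0.5159 + 0.4791
  = 0.9950 bits
H(X,Y) = -[(1/6)·log₂(1/6) + (13/24)·log₂(13/24) + (7/24)·log₂(7/24)]
  = 0.4308 + 0.4791 + 0.5185
  = 1.4284 bits

I(X;Y) = H(X) + H(Y) - H(X,Y)
  = 1.4284 + 0.9950 - 1.4284
  = 0.9950 bits

No. I(X;Y) = 0.9950 bits, which is ≤ 1.0 bits.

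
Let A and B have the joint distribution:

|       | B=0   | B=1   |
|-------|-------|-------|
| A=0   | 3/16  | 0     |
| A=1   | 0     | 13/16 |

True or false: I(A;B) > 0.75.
Marginal P(A) (row sums):
  P(A=0) = 3/16 + 0 = 3/16
  P(A=1) = 0 + 13/16 = 13/16
Marginal P(B) (column sums):
  P(B=0) = 3/16 + 0 = 3/16
  P(B=1) = 0 + 13/16 = 13/16

H(A) = -[(3/16)·log₂(3/16) + (13/16)·log₂(13/16)]
  = 0.4528 + 0.2434
  = 0.6962 bits
H(B) = -[(3/16)·log₂(3/16) + (13/16)·log₂(13/16)]
  = 0.4528 + 0.2434
  = 0.6962 bits
H(A,B) = -[(3/16)·log₂(3/16) + (13/16)·log₂(13/16)]
  = 0.4528 + 0.2434
  = 0.6962 bits

I(A;B) = H(A) + H(B) - H(A,B)
  = 0.6962 + 0.6962 - 0.6962
  = 0.6962 bits

False. I(A;B) = 0.6962 bits, which is ≤ 0.75 bits.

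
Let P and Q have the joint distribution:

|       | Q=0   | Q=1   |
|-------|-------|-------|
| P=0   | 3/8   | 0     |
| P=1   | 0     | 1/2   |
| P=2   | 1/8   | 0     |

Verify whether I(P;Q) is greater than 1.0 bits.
Marginal P(P) (row sums):
  P(P=0) = 3/8 + 0 = 3/8
  P(P=1) = 0 + 1/2 = 1/2
  P(P=2) = 1/8 + 0 = 1/8
Marginal P(Q) (column sums):
  P(Q=0) = 3/8 + 0 + 1/8 = 1/2
  P(Q=1) = 0 + 1/2 + 0 = 1/2

H(P) = -[(3/8)·log₂(3/8) + (1/2)·log₂(1/2) + (1/8)·log₂(1/8)]
  = 0.5306 + 0.5000 + 0.3750
  = 1.4056 bits
H(Q) = -[(1/2)·log₂(1/2) + (1/2)·log₂(1/2)]
  = 0.5000 + 0.5000
  = 1.0000 bits
H(P,Q) = -[(3/8)·log₂(3/8) + (1/2)·log₂(1/2) + (1/8)·log₂(1/8)]
  = 0.5306 + 0.5000 + 0.3750
  = 1.4056 bits

I(P;Q) = H(P) + H(Q) - H(P,Q)
  = 1.4056 + 1.0000 - 1.4056
  = 1.0000 bits

No. I(P;Q) = 1.0000 bits, which is ≤ 1.0 bits.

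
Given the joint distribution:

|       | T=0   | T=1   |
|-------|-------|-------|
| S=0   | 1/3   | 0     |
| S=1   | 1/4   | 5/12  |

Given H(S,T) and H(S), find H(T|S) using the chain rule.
From the chain rule: H(S,T) = H(S) + H(T|S)
Therefore: H(T|S) = H(S,T) - H(S)

H(S,T) = -[(1/3)·log₂(1/3) + (1/4)·log₂(1/4) + (5/12)·log₂(5/12)]
  = 0.5283 + 0.5000 + 0.5263
  = 1.5546 bits
Marginal P(S) (row sums):
  P(S=0) = 1/3 + 0 = 1/3
  P(S=1) = 1/4 + 5/12 = 2/3
H(S) = -[(1/3)·log₂(1/3) + (2/3)·log₂(2/3)]
  = 0.5283 + 0.3900
  = 0.9183 bits

H(T|S) = 1.5546 - 0.9183 = 0.6363 bits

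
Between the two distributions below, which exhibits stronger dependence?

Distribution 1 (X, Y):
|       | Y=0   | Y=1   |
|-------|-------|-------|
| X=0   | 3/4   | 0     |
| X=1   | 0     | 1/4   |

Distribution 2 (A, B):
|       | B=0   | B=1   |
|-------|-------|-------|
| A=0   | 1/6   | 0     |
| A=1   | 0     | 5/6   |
Distribution 1 (X, Y):
Marginal P(X) (row sums):
  P(X=0) = 3/4 + 0 = 3/4
  P(X=1) = 0 + 1/4 = 1/4
Marginal P(Y) (column sums):
  P(Y=0) = 3/4 + 0 = 3/4
  P(Y=1) = 0 + 1/4 = 1/4

H(X) = -[(3/4)·log₂(3/4) + (1/4)·log₂(1/4)]
  = 0.3113 + 0.5000
  = 0.8113 bits
H(Y) = -[(3/4)·log₂(3/4) + (1/4)·log₂(1/4)]
  = 0.3113 + 0.5000
  = 0.8113 bits
H(X,Y) = -[(3/4)·log₂(3/4) + (1/4)·log₂(1/4)]
  = 0.3113 + 0.5000
  = 0.8113 bits

I(X;Y) = H(X) + H(Y) - H(X,Y)
  = 0.8113 + 0.8113 - 0.8113
  = 0.8113 bits

Distribution 2 (A, B):
Marginal P(A) (row sums):
  P(A=0) = 1/6 + 0 = 1/6
  P(A=1) = 0 + 5/6 = 5/6
Marginal P(B) (column sums):
  P(B=0) = 1/6 + 0 = 1/6
  P(B=1) = 0 + 5/6 = 5/6

H(A) = -[(1/6)·log₂(1/6) + (5/6)·log₂(5/6)]
  = 0.4308 + 0.2192
  = 0.6500 bits
H(B) = -[(1/6)·log₂(1/6) + (5/6)·log₂(5/6)]
  = 0.4308 + 0.2192
  = 0.6500 bits
H(A,B) = -[(1/6)·log₂(1/6) + (5/6)·log₂(5/6)]
  = 0.4308 + 0.2192
  = 0.6500 bits

I(A;B) = H(A) + H(B) - H(A,B)
  = 0.6500 + 0.6500 - 0.6500
  = 0.6500 bits

I(X;Y) = 0.8113 bits > I(A;B) = 0.6500 bits, so (X, Y) has the higher mutual information (stronger dependence).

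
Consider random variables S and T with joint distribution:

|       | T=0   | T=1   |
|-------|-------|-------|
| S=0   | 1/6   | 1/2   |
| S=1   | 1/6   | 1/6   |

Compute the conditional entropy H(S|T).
Marginal P(T) (column sums):
  P(T=0) = 1/6 + 1/6 = 1/3
  P(T=1) = 1/2 + 1/6 = 2/3

H(S|T) = -Σ P(S,T)·log₂ P(S|T), where P(S|T) = P(S,T) / P(T)
  (S=0,T=0): P(S|T) = (1/6)/(1/3) = 1/2;  -(1/6)·log₂(1/2) = 0.1667
  (S=0,T=1): P(S|T) = (1/2)/(2/3) = 3/4;  -(1/2)·log₂(3/4) = 0.2075
  (S=1,T=0): P(S|T) = (1/6)/(1/3) = 1/2;  -(1/6)·log₂(1/2) = 0.1667
  (S=1,T=1): P(S|T) = (1/6)/(2/3) = 1/4;  -(1/6)·log₂(1/4) = 0.3333
H(S|T) = 0.1667 + 0.2075 + 0.1667 + 0.3333
  = 0.8742 bits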